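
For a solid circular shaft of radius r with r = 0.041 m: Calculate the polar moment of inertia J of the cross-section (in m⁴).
Model: a solid circular shaft of radius r, so J = (π·r^4) / 2.
Substitute:
  J = (π × 0.041^4) / 2
  J = 4.439 × 10⁻⁶ m⁴
Final answer: J = 4.439 × 10⁻⁶ m⁴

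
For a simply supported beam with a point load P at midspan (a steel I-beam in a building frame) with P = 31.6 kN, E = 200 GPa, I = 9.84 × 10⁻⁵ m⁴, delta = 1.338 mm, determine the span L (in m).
Model: a simply supported beam with a point load P at midspan, so delta = (P·L^3) / (48·E·I).
Solve for L: L = ((48·delta·E·I) / P)^(1/3).
Convert to SI units:
  P = 31.6 kN = 31600 N
  E = 200 GPa = 2 × 10¹¹ Pa
  delta = 1.338 mm = 0.001338 m
Substitute:
  L = ((48 × 0.001338 × (2 × 10¹¹) × (9.84 × 10⁻⁵)) / 31600)^(1/3)
  L = 3.42 m
Final answer: L = 3.42 m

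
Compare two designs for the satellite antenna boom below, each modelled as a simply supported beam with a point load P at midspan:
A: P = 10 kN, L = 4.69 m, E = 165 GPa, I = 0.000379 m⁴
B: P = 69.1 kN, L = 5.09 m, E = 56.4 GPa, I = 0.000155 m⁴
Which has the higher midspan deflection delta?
Model: a simply supported beam with a point load P at midspan, so delta = (P·L^3) / (48·E·I) (SI units).
  A: delta = (10000 × 4.69^3) / (48 × (1.65 × 10¹¹) × 0.000379) = 0.0003437 m = 0.3437 mm
  B: delta = (69100 × 5.09^3) / (48 × (5.64 × 10¹⁰) × 0.000155) = 0.02172 m = 21.72 mm
21.72 mm > 0.3437 mm, so B is larger.
Final answer: B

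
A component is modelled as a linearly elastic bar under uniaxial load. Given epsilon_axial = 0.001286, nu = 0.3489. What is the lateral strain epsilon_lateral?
Model: a linearly elastic bar under uniaxial load, so epsilon_lateral = -nu·epsilon_axial.
Substitute:
  epsilon_lateral = -(0.3489 × 0.001286)
  epsilon_lateral = -0.0004487
Final answer: epsilon_lateral = -0.0004487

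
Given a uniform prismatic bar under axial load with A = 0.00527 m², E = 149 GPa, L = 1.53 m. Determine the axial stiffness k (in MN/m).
Model: a uniform prismatic bar under axial load, so k = (A·E) / L.
Convert to SI units:
  E = 149 GPa = 1.49 × 10¹¹ Pa
Substitute:
  k = (0.00527 × (1.49 × 10¹¹)) / 1.53
  k = 5.132 × 10⁸ N/m
Convert: k = 5.132 × 10⁸ N/m = 513.2 MN/m
Final answer: k = 513.2 MN/m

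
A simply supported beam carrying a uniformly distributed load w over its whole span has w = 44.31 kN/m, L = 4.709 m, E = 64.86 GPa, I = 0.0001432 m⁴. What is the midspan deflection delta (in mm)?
Model: a simply supported beam carrying a uniformly distributed load w over its whole span, so delta = (5·w·L^4) / (384·E·I).
Convert to SI units:
  w = 44.31 kN/m = 44310 N/m
  E = 64.86 GPa = 6.486 × 10¹⁰ Pa
Substitute:
  delta = (5 × 44310 × 4.709^4) / (384 × (6.486 × 10¹⁰) × 0.0001432)
  delta = 0.03054 m
Convert: delta = 0.03054 m = 30.54 mm
Final answer: delta = 30.54 mm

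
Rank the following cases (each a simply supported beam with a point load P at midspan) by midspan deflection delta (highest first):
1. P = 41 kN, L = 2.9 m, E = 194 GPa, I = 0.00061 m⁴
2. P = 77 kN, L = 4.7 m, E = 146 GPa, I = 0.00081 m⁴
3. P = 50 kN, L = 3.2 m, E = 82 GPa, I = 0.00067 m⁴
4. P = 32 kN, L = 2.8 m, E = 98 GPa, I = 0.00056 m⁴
Model: a simply supported beam with a point load P at midspan, so delta = (P·L^3) / (48·E·I) (SI units).
  Case 1: delta = (41000 × 2.9^3) / (48 × (1.94 × 10¹¹) × 0.00061) = 0.000176 m = 0.176 mm
  Case 2: delta = (77000 × 4.7^3) / (48 × (1.46 × 10¹¹) × 0.00081) = 0.001408 m = 1.408 mm
  Case 3: delta = (50000 × 3.2^3) / (48 × (8.2 × 10¹⁰) × 0.00067) = 0.0006213 m = 0.6213 mm
  Case 4: delta = (32000 × 2.8^3) / (48 × (9.8 × 10¹⁰) × 0.00056) = 0.0002667 m = 0.2667 mm
Ordering: 1.408 mm (case 2) > 0.6213 mm (case 3) > 0.2667 mm (case 4) > 0.176 mm (case 1)
Final answer: 2, 3, 4, 1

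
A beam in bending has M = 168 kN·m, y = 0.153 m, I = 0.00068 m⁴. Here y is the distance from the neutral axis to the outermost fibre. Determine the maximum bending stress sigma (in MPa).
Model: a beam in bending, so sigma = (M·y) / I.
Convert to SI units:
  M = 168 kN·m = 168000 N·m
Substitute:
  sigma = (168000 × 0.153) / 0.00068
  sigma = 3.78 × 10⁷ Pa
Convert: sigma = 3.78 × 10⁷ Pa = 37.8 MPa
Final answer: sigma = 37.8 MPa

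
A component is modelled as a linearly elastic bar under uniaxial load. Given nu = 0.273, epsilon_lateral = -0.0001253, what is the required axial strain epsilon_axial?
Model: a linearly elastic bar under uniaxial load, so epsilon_lateral = -nu·epsilon_axial.
Solve for epsilon_axial: epsilon_axial = -epsilon_lateral / nu.
Substitute:
  epsilon_axial = -(-0.0001253) / 0.273
  epsilon_axial = 0.000459
Final answer: epsilon_axial = 0.000459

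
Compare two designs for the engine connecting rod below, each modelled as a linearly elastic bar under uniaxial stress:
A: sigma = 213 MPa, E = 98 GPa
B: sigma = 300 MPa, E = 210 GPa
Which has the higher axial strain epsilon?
Model: a linearly elastic bar under uniaxial stress, so epsilon = sigma / E (SI units).
  A: epsilon = (2.13 × 10⁸) / (9.8 × 10¹⁰) = 0.002173
  B: epsilon = (3 × 10⁸) / (2.1 × 10¹¹) = 0.001429
0.002173 > 0.001429, so A is larger.
Final answer: A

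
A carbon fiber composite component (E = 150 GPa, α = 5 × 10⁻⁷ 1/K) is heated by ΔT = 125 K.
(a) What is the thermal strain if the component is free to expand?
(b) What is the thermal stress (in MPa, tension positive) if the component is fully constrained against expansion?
(a) Free thermal strain ε_th = α·ΔT = (5 × 10⁻⁷) × 125 = 6.25 × 10⁻⁵
(b) Fully constrained, the expansion is suppressed, so σ = -E·α·ΔT. Convert E = 150 GPa = 1.5 × 10¹¹ Pa.
  σ = -(1.5 × 10¹¹) × (5 × 10⁻⁷) × 125 = -9.375 × 10⁶ Pa = -9.375 MPa (compressive)
Final answer: (a) ε_th = 6.25 × 10⁻⁵, (b) σ = -9.375 MPa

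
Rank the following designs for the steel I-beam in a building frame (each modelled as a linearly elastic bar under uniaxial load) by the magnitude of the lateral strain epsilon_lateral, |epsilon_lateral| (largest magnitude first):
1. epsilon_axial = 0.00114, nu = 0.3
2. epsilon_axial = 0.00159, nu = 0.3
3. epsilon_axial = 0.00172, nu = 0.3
Model: a linearly elastic bar under uniaxial load, so epsilon_lateral = -nu·epsilon_axial (SI units).
  Case 1: epsilon_lateral = -(0.3 × 0.00114) = -0.000342
  Case 2: epsilon_lateral = -(0.3 × 0.00159) = -0.000477
  Case 3: epsilon_lateral = -(0.3 × 0.00172) = -0.000516
Ordering by |epsilon_lateral|: 0.000516 (case 3) > 0.000477 (case 2) > 0.000342 (case 1)
Final answer: 3, 2, 1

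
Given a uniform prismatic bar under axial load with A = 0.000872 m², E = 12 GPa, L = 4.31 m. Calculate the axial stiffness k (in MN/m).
Model: a uniform prismatic bar under axial load, so k = (A·E) / L.
Convert to SI units:
  E = 12 GPa = 1.2 × 10¹⁰ Pa
Substitute:
  k = (0.000872 × (1.2 × 10¹⁰)) / 4.31
  k = 2.428 × 10⁶ N/m
Convert: k = 2.428 × 10⁶ N/m = 2.428 MN/m
Final answer: k = 2.428 MN/m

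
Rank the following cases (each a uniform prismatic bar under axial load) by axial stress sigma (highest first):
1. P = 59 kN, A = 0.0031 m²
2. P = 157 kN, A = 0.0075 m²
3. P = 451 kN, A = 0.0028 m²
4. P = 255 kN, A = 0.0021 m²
Model: a uniform prismatic bar under axial load, so sigma = P / A (SI units).
  Case 1: sigma = 59000 / 0.0031 = 1.903 × 10⁷ Pa = 19.03 MPa
  Case 2: sigma = 157000 / 0.0075 = 2.093 × 10⁷ Pa = 20.93 MPa
  Case 3: sigma = 451000 / 0.0028 = 1.611 × 10⁸ Pa = 161.1 MPa
  Case 4: sigma = 255000 / 0.0021 = 1.214 × 10⁸ Pa = 121.4 MPa
Ordering: 161.1 MPa (case 3) > 121.4 MPa (case 4) > 20.93 MPa (case 2) > 19.03 MPa (case 1)
Final answer: 3, 4, 2, 1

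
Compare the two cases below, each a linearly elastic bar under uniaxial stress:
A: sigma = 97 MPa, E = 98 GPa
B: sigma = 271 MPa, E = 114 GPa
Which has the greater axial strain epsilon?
Model: a linearly elastic bar under uniaxial stress, so epsilon = sigma / E (SI units).
  A: epsilon = (9.7 × 10⁷) / (9.8 × 10¹⁰) = 0.0009898
  B: epsilon = (2.71 × 10⁸) / (1.14 × 10¹¹) = 0.002377
0.002377 > 0.0009898, so B is larger.
Final answer: B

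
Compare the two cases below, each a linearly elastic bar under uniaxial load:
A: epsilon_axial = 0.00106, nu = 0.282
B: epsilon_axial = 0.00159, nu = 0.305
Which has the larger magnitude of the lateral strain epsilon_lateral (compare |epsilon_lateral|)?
Model: a linearly elastic bar under uniaxial load, so epsilon_lateral = -nu·epsilon_axial (SI units).
  A: epsilon_lateral = -(0.282 × 0.00106) = -0.0002989
  B: epsilon_lateral = -(0.305 × 0.00159) = -0.0004849
|epsilon_lateral|: A = 0.0002989, B = 0.0004849, so B is larger in magnitude.
Final answer: B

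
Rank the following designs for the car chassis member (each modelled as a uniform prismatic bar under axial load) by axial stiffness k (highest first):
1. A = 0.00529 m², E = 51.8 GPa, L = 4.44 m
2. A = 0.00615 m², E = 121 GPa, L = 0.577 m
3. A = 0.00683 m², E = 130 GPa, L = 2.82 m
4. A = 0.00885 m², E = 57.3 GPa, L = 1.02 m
Model: a uniform prismatic bar under axial load, so k = (A·E) / L (SI units).
  Case 1: k = (0.00529 × (5.18 × 10¹⁰)) / 4.44 = 6.172 × 10⁷ N/m = 61.72 MN/m
  Case 2: k = (0.00615 × (1.21 × 10¹¹)) / 0.577 = 1.29 × 10⁹ N/m = 1290 MN/m
  Case 3: k = (0.00683 × (1.3 × 10¹¹)) / 2.82 = 3.149 × 10⁸ N/m = 314.9 MN/m
  Case 4: k = (0.00885 × (5.73 × 10¹⁰)) / 1.02 = 4.972 × 10⁸ N/m = 497.2 MN/m
Ordering: 1290 MN/m (case 2) > 497.2 MN/m (case 4) > 314.9 MN/m (case 3) > 61.72 MN/m (case 1)
Final answer: 2, 4, 3, 1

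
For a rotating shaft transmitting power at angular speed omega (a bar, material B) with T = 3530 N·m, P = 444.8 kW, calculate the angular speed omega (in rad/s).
Model: a rotating shaft transmitting power at angular speed omega, so P = T·omega.
Solve for omega: omega = P / T.
Convert to SI units:
  P = 444.8 kW = 444800 W
Substitute:
  omega = 444800 / 3530
  omega = 126 rad/s
Final answer: omega = 126 rad/s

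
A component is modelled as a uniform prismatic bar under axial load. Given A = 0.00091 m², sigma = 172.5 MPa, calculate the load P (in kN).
Model: a uniform prismatic bar under axial load, so sigma = P / A.
Solve for P: P = sigma·A.
Convert to SI units:
  sigma = 172.5 MPa = 1.725 × 10⁸ Pa
Substitute:
  P = (1.725 × 10⁸) × 0.00091
  P = 157000 N
Convert: P = 157000 N = 157 kN
Final answer: P = 157 kN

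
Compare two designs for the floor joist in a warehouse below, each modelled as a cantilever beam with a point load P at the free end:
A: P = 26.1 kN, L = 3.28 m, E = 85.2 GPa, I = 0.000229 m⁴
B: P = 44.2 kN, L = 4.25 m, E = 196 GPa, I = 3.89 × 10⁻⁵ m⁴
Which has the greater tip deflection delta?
Model: a cantilever beam with a point load P at the free end, so delta = (P·L^3) / (3·E·I) (SI units).
  A: delta = (26100 × 3.28^3) / (3 × (8.52 × 10¹⁰) × 0.000229) = 0.01573 m = 15.73 mm
  B: delta = (44200 × 4.25^3) / (3 × (1.96 × 10¹¹) × (3.89 × 10⁻⁵)) = 0.1483 m = 148.3 mm
148.3 mm > 15.73 mm, so B is larger.
Final answer: B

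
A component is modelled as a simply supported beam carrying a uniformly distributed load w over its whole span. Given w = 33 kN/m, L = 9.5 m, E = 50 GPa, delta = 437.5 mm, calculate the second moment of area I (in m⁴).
Model: a simply supported beam carrying a uniformly distributed load w over its whole span, so delta = (5·w·L^4) / (384·E·I).
Solve for I: I = (5·w·L^4) / (384·delta·E).
Convert to SI units:
  w = 33 kN/m = 33000 N/m
  E = 50 GPa = 5 × 10¹⁰ Pa
  delta = 437.5 mm = 0.4375 m
Substitute:
  I = (5 × 33000 × 9.5^4) / (384 × 0.4375 × (5 × 10¹⁰))
  I = 0.00016 m⁴
Final answer: I = 0.00016 m⁴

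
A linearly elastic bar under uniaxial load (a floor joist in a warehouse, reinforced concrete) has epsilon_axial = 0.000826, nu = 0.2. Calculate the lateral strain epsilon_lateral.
Model: a linearly elastic bar under uniaxial load, so epsilon_lateral = -nu·epsilon_axial.
Substitute:
  epsilon_lateral = -(0.2 × 0.000826)
  epsilon_lateral = -0.0001652
Final answer: epsilon_lateral = -0.0001652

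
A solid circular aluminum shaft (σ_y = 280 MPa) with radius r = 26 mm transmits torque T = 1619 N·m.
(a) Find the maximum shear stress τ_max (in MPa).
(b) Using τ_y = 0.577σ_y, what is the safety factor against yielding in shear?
(a) For a solid circular shaft, τ_max = T·r/J with J = π·r^4/2, i.e. τ_max = 2·T / (π·r^3). Convert r = 26 mm = 0.026 m.
  τ_max = (2 × 1619) / (π × 0.026^3) = 5.864 × 10⁷ Pa = 58.64 MPa
(b) τ_y = 0.577 × 280 = 161.56 MPa
  SF = τ_y/τ_max = 161.56 / 58.64 = 2.755
Final answer: (a) τ_max = 58.64 MPa, (b) SF = 2.755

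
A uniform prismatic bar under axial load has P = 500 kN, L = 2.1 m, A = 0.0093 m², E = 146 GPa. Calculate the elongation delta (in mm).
Model: a uniform prismatic bar under axial load, so delta = (P·L) / (A·E).
Convert to SI units:
  P = 500 kN = 500000 N
  E = 146 GPa = 1.46 × 10¹¹ Pa
Substitute:
  delta = (500000 × 2.1) / (0.0093 × (1.46 × 10¹¹))
  delta = 0.0007733 m
Convert: delta = 0.0007733 m = 0.7733 mm
Final answer: delta = 0.7733 mm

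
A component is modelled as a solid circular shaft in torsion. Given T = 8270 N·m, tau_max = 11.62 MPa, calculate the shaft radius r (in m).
Model: a solid circular shaft in torsion, so tau_max = (2·T) / (π·r^3).
Solve for r: r = ((2·T) / (π·tau_max))^(1/3).
Convert to SI units:
  tau_max = 11.62 MPa = 1.162 × 10⁷ Pa
Substitute:
  r = ((2 × 8270) / (π × (1.162 × 10⁷)))^(1/3)
  r = 0.07681 m
Final answer: r = 0.07681 m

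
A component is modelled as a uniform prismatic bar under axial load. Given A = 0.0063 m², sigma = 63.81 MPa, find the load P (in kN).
Model: a uniform prismatic bar under axial load, so sigma = P / A.
Solve for P: P = sigma·A.
Convert to SI units:
  sigma = 63.81 MPa = 6.381 × 10⁷ Pa
Substitute:
  P = (6.381 × 10⁷) × 0.0063
  P = 402000 N
Convert: P = 402000 N = 402 kN
Final answer: P = 402 kN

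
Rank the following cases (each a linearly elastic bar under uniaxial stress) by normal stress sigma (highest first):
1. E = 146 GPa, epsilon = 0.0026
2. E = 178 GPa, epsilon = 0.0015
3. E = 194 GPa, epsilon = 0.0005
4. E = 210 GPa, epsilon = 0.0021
Model: a linearly elastic bar under uniaxial stress, so sigma = E·epsilon (SI units).
  Case 1: sigma = (1.46 × 10¹¹) × 0.0026 = 3.796 × 10⁸ Pa = 379.6 MPa
  Case 2: sigma = (1.78 × 10¹¹) × 0.0015 = 2.67 × 10⁸ Pa = 267 MPa
  Case 3: sigma = (1.94 × 10¹¹) × 0.0005 = 9.7 × 10⁷ Pa = 97 MPa
  Case 4: sigma = (2.1 × 10¹¹) × 0.0021 = 4.41 × 10⁸ Pa = 441 MPa
Ordering: 441 MPa (case 4) > 379.6 MPa (case 1) > 267 MPa (case 2) > 97 MPa (case 3)
Final answer: 4, 1, 2, 3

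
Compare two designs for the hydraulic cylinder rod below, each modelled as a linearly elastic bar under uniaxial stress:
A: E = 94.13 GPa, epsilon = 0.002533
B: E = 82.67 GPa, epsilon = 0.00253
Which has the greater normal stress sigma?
Model: a linearly elastic bar under uniaxial stress, so sigma = E·epsilon (SI units).
  A: sigma = (9.413 × 10¹⁰) × 0.002533 = 2.384 × 10⁸ Pa = 238.4 MPa
  B: sigma = (8.267 × 10¹⁰) × 0.00253 = 2.092 × 10⁸ Pa = 209.2 MPa
238.4 MPa > 209.2 MPa, so A is larger.
Final answer: A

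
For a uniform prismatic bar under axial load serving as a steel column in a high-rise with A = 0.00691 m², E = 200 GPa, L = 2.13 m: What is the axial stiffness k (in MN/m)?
Model: a uniform prismatic bar under axial load, so k = (A·E) / L.
Convert to SI units:
  E = 200 GPa = 2 × 10¹¹ Pa
Substitute:
  k = (0.00691 × (2 × 10¹¹)) / 2.13
  k = 6.488 × 10⁸ N/m
Convert: k = 6.488 × 10⁸ N/m = 648.8 MN/m
Final answer: k = 648.8 MN/m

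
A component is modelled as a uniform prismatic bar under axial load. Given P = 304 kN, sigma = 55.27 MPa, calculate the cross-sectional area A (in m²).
Model: a uniform prismatic bar under axial load, so sigma = P / A.
Solve for A: A = P / sigma.
Convert to SI units:
  P = 304 kN = 304000 N
  sigma = 55.27 MPa = 5.527 × 10⁷ Pa
Substitute:
  A = 304000 / (5.527 × 10⁷)
  A = 0.0055 m²
Final answer: A = 0.0055 m²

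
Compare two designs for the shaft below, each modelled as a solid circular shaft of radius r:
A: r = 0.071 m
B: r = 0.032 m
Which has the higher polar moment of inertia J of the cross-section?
Model: a solid circular shaft of radius r, so J = (π·r^4) / 2 (SI units).
  A: J = (π × 0.071^4) / 2 = 3.992 × 10⁻⁵ m⁴
  B: J = (π × 0.032^4) / 2 = 1.647 × 10⁻⁶ m⁴
3.992 × 10⁻⁵ m⁴ > 1.647 × 10⁻⁶ m⁴, so A is larger.
Final answer: A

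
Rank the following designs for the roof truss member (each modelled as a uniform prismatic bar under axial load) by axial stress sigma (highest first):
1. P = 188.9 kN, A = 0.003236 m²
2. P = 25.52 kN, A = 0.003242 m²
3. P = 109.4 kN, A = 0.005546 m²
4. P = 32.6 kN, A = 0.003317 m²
Model: a uniform prismatic bar under axial load, so sigma = P / A (SI units).
  Case 1: sigma = 188900 / 0.003236 = 5.837 × 10⁷ Pa = 58.37 MPa
  Case 2: sigma = 25520 / 0.003242 = 7.872 × 10⁶ Pa = 7.872 MPa
  Case 3: sigma = 109400 / 0.005546 = 1.973 × 10⁷ Pa = 19.73 MPa
  Case 4: sigma = 32600 / 0.003317 = 9.828 × 10⁶ Pa = 9.828 MPa
Ordering: 58.37 MPa (case 1) > 19.73 MPa (case 3) > 9.828 MPa (case 4) > 7.872 MPa (case 2)
Final answer: 1, 3, 4, 2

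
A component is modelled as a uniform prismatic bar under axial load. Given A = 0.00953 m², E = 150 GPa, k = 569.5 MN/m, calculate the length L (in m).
Model: a uniform prismatic bar under axial load, so k = (A·E) / L.
Solve for L: L = (A·E) / k.
Convert to SI units:
  E = 150 GPa = 1.5 × 10¹¹ Pa
  k = 569.5 MN/m = 5.695 × 10⁸ N/m
Substitute:
  L = (0.00953 × (1.5 × 10¹¹)) / (5.695 × 10⁸)
  L = 2.51 m
Final answer: L = 2.51 m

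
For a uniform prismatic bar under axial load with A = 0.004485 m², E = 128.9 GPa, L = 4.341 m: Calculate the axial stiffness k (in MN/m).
Model: a uniform prismatic bar under axial load, so k = (A·E) / L.
Convert to SI units:
  E = 128.9 GPa = 1.289 × 10¹¹ Pa
Substitute:
  k = (0.004485 × (1.289 × 10¹¹)) / 4.341
  k = 1.332 × 10⁸ N/m
Convert: k = 1.332 × 10⁸ N/m = 133.2 MN/m
Final answer: k = 133.2 MN/m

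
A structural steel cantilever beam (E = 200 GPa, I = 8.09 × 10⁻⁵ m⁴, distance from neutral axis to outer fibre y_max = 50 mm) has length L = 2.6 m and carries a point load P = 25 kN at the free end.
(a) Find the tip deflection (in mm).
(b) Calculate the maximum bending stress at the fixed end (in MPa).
(a) Tip deflection of a cantilever with an end point load: δ = P·L^3 / (3·E·I). Convert P = 25 kN = 25000 N, E = 200 GPa = 2 × 10¹¹ Pa.
  δ = (25000 × 2.6^3) / (3 × (2 × 10¹¹) × (8.09 × 10⁻⁵)) = 0.009052 m = 9.052 mm
(b) Maximum bending moment at the fixed end: M = P·L = 25000 × 2.6 = 65000 N·m. Convert y_max = 50 mm = 0.05 m.
  σ = M·y_max / I = (65000 × 0.05) / (8.09 × 10⁻⁵) = 4.017 × 10⁷ Pa = 40.17 MPa
Final answer: (a) δ = 9.052 mm, (b) σ = 40.17 MPa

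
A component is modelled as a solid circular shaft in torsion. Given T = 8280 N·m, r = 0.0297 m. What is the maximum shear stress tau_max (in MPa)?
Model: a solid circular shaft in torsion, so tau_max = (2·T) / (π·r^3).
Substitute:
  tau_max = (2 × 8280) / (π × 0.0297^3)
  tau_max = 2.012 × 10⁸ Pa
Convert: tau_max = 2.012 × 10⁸ Pa = 201.2 MPa
Final answer: tau_max = 201.2 MPa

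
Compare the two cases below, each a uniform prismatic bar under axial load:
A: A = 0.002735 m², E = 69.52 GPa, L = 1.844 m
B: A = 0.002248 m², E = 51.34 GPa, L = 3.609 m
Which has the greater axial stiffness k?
Model: a uniform prismatic bar under axial load, so k = (A·E) / L (SI units).
  A: k = (0.002735 × (6.952 × 10¹⁰)) / 1.844 = 1.031 × 10⁸ N/m = 103.1 MN/m
  B: k = (0.002248 × (5.134 × 10¹⁰)) / 3.609 = 3.198 × 10⁷ N/m = 31.98 MN/m
103.1 MN/m > 31.98 MN/m, so A is larger.
Final answer: A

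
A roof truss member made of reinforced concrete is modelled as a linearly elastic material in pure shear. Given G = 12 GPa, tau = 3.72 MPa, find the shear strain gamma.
Model: a linearly elastic material in pure shear, so tau = G·gamma.
Solve for gamma: gamma = tau / G.
Convert to SI units:
  G = 12 GPa = 1.2 × 10¹⁰ Pa
  tau = 3.72 MPa = 3.72 × 10⁶ Pa
Substitute:
  gamma = (3.72 × 10⁶) / (1.2 × 10¹⁰)
  gamma = 0.00031
Final answer: gamma = 0.00031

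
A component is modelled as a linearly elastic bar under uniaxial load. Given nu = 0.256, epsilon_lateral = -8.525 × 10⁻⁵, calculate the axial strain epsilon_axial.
Model: a linearly elastic bar under uniaxial load, so epsilon_lateral = -nu·epsilon_axial.
Solve for epsilon_axial: epsilon_axial = -epsilon_lateral / nu.
Substitute:
  epsilon_axial = -(-8.525 × 10⁻⁵) / 0.256
  epsilon_axial = 0.000333
Final answer: epsilon_axial = 0.000333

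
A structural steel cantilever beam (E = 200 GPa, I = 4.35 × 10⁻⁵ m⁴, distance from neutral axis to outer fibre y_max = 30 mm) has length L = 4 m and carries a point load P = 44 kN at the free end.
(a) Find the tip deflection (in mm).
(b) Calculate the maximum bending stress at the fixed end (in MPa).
(a) Tip deflection of a cantilever with an end point load: δ = P·L^3 / (3·E·I). Convert P = 44 kN = 44000 N, E = 200 GPa = 2 × 10¹¹ Pa.
  δ = (44000 × 4^3) / (3 × (2 × 10¹¹) × (4.35 × 10⁻⁵)) = 0.1079 m = 107.9 mm
(b) Maximum bending moment at the fixed end: M = P·L = 44000 × 4 = 176000 N·m. Convert y_max = 30 mm = 0.03 m.
  σ = M·y_max / I = (176000 × 0.03) / (4.35 × 10⁻⁵) = 1.214 × 10⁸ Pa = 121.4 MPa
Final answer: (a) δ = 107.9 mm, (b) σ = 121.4 MPa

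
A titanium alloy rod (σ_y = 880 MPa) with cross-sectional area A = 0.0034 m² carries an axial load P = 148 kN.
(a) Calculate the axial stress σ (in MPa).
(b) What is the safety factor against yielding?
(a) Axial stress σ = P/A. Convert P = 148 kN = 148000 N.
  σ = 148000 / 0.0034 = 4.353 × 10⁷ Pa = 43.53 MPa
(b) Safety factor SF = σ_y/σ = 880 / 43.53 = 20.22
Final answer: (a) σ = 43.53 MPa, (b) SF = 20.22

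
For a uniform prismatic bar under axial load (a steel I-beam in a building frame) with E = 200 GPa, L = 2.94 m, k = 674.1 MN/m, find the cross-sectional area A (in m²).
Model: a uniform prismatic bar under axial load, so k = (A·E) / L.
Solve for A: A = (k·L) / E.
Convert to SI units:
  E = 200 GPa = 2 × 10¹¹ Pa
  k = 674.1 MN/m = 6.741 × 10⁸ N/m
Substitute:
  A = ((6.741 × 10⁸) × 2.94) / (2 × 10¹¹)
  A = 0.009909 m²
Final answer: A = 0.009909 m²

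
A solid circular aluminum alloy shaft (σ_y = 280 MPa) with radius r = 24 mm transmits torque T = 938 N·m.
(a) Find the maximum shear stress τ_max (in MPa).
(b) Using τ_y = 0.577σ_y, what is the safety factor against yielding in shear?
(a) For a solid circular shaft, τ_max = T·r/J with J = π·r^4/2, i.e. τ_max = 2·T / (π·r^3). Convert r = 24 mm = 0.024 m.
  τ_max = (2 × 938) / (π × 0.024^3) = 4.32 × 10⁷ Pa = 43.2 MPa
(b) τ_y = 0.577 × 280 = 161.56 MPa
  SF = τ_y/τ_max = 161.56 / 43.2 = 3.74
Final answer: (a) τ_max = 43.2 MPa, (b) SF = 3.74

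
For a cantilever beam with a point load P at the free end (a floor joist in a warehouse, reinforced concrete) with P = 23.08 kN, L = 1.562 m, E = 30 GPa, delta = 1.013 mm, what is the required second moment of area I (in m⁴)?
Model: a cantilever beam with a point load P at the free end, so delta = (P·L^3) / (3·E·I).
Solve for I: I = (P·L^3) / (3·delta·E).
Convert to SI units:
  P = 23.08 kN = 23080 N
  E = 30 GPa = 3 × 10¹⁰ Pa
  delta = 1.013 mm = 0.001013 m
Substitute:
  I = (23080 × 1.562^3) / (3 × 0.001013 × (3 × 10¹⁰))
  I = 0.0009648 m⁴
Final answer: I = 0.0009648 m⁴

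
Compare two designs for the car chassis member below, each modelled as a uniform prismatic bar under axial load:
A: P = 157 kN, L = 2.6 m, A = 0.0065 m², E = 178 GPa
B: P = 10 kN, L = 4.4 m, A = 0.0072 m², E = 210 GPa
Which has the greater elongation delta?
Model: a uniform prismatic bar under axial load, so delta = (P·L) / (A·E) (SI units).
  A: delta = (157000 × 2.6) / (0.0065 × (1.78 × 10¹¹)) = 0.0003528 m = 0.3528 mm
  B: delta = (10000 × 4.4) / (0.0072 × (2.1 × 10¹¹)) = 2.91 × 10⁻⁵ m = 0.0291 mm
0.3528 mm > 0.0291 mm, so A is larger.
Final answer: A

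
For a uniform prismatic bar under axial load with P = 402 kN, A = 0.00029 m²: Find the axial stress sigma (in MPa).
Model: a uniform prismatic bar under axial load, so sigma = P / A.
Convert to SI units:
  P = 402 kN = 402000 N
Substitute:
  sigma = 402000 / 0.00029
  sigma = 1.386 × 10⁹ Pa
Convert: sigma = 1.386 × 10⁹ Pa = 1386 MPa
Final answer: sigma = 1386 MPa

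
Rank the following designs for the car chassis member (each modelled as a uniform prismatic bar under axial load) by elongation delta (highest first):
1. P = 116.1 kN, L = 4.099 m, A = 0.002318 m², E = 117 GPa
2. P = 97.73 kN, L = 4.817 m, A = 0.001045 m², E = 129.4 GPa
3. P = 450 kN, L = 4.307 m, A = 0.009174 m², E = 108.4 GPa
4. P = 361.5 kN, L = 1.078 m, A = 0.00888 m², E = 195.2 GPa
Model: a uniform prismatic bar under axial load, so delta = (P·L) / (A·E) (SI units).
  Case 1: delta = (116100 × 4.099) / (0.002318 × (1.17 × 10¹¹)) = 0.001755 m = 1.755 mm
  Case 2: delta = (97730 × 4.817) / (0.001045 × (1.294 × 10¹¹)) = 0.003481 m = 3.481 mm
  Case 3: delta = (450000 × 4.307) / (0.009174 × (1.084 × 10¹¹)) = 0.001949 m = 1.949 mm
  Case 4: delta = (361500 × 1.078) / (0.00888 × (1.952 × 10¹¹)) = 0.0002248 m = 0.2248 mm
Ordering: 3.481 mm (case 2) > 1.949 mm (case 3) > 1.755 mm (case 1) > 0.2248 mm (case 4)
Final answer: 2, 3, 1, 4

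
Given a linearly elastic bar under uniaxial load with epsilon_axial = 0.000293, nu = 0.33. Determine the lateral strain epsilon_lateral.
Model: a linearly elastic bar under uniaxial load, so epsilon_lateral = -nu·epsilon_axial.
Substitute:
  epsilon_lateral = -(0.33 × 0.000293)
  epsilon_lateral = -9.669 × 10⁻⁵
Final answer: epsilon_lateral = -9.669 × 10⁻⁵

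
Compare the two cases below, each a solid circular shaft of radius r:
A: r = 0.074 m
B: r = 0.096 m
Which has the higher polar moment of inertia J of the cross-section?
Model: a solid circular shaft of radius r, so J = (π·r^4) / 2 (SI units).
  A: J = (π × 0.074^4) / 2 = 4.71 × 10⁻⁵ m⁴
  B: J = (π × 0.096^4) / 2 = 0.0001334 m⁴
0.0001334 m⁴ > 4.71 × 10⁻⁵ m⁴, so B is larger.
Final answer: B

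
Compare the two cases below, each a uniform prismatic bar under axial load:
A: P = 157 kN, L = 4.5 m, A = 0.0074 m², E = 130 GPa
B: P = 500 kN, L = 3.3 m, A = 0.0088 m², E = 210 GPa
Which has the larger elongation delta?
Model: a uniform prismatic bar under axial load, so delta = (P·L) / (A·E) (SI units).
  A: delta = (157000 × 4.5) / (0.0074 × (1.3 × 10¹¹)) = 0.0007344 m = 0.7344 mm
  B: delta = (500000 × 3.3) / (0.0088 × (2.1 × 10¹¹)) = 0.0008929 m = 0.8929 mm
0.8929 mm > 0.7344 mm, so B is larger.
Final answer: B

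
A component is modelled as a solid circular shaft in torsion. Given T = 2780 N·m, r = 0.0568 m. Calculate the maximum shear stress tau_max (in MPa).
Model: a solid circular shaft in torsion, so tau_max = (2·T) / (π·r^3).
Substitute:
  tau_max = (2 × 2780) / (π × 0.0568^3)
  tau_max = 9.658 × 10⁶ Pa
Convert: tau_max = 9.658 × 10⁶ Pa = 9.658 MPa
Final answer: tau_max = 9.658 MPa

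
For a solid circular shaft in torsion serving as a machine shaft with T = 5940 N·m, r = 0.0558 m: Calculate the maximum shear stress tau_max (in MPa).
Model: a solid circular shaft in torsion, so tau_max = (2·T) / (π·r^3).
Substitute:
  tau_max = (2 × 5940) / (π × 0.0558^3)
  tau_max = 2.177 × 10⁷ Pa
Convert: tau_max = 2.177 × 10⁷ Pa = 21.77 MPa
Final answer: tau_max = 21.77 MPa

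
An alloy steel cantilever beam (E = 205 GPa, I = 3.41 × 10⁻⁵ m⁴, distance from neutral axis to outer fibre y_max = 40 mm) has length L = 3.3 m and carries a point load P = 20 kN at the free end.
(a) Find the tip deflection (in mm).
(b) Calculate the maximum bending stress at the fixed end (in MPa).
(a) Tip deflection of a cantilever with an end point load: δ = P·L^3 / (3·E·I). Convert P = 20 kN = 20000 N, E = 205 GPa = 2.05 × 10¹¹ Pa.
  δ = (20000 × 3.3^3) / (3 × (2.05 × 10¹¹) × (3.41 × 10⁻⁵)) = 0.03427 m = 34.27 mm
(b) Maximum bending moment at the fixed end: M = P·L = 20000 × 3.3 = 66000 N·m. Convert y_max = 40 mm = 0.04 m.
  σ = M·y_max / I = (66000 × 0.04) / (3.41 × 10⁻⁵) = 7.742 × 10⁷ Pa = 77.42 MPa
Final answer: (a) δ = 34.27 mm, (b) σ = 77.42 MPa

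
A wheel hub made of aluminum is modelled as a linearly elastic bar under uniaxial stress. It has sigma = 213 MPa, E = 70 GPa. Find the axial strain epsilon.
Model: a linearly elastic bar under uniaxial stress, so epsilon = sigma / E.
Convert to SI units:
  sigma = 213 MPa = 2.13 × 10⁸ Pa
  E = 70 GPa = 7 × 10¹⁰ Pa
Substitute:
  epsilon = (2.13 × 10⁸) / (7 × 10¹⁰)
  epsilon = 0.003043
Final answer: epsilon = 0.003043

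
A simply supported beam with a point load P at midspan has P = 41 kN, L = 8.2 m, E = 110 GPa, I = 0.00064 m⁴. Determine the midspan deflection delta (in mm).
Model: a simply supported beam with a point load P at midspan, so delta = (P·L^3) / (48·E·I).
Convert to SI units:
  P = 41 kN = 41000 N
  E = 110 GPa = 1.1 × 10¹¹ Pa
Substitute:
  delta = (41000 × 8.2^3) / (48 × (1.1 × 10¹¹) × 0.00064)
  delta = 0.00669 m
Convert: delta = 0.00669 m = 6.69 mm
Final answer: delta = 6.69 mm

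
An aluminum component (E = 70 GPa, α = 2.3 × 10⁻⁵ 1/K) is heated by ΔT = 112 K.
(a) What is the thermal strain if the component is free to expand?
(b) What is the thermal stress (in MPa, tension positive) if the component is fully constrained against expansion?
(a) Free thermal strain ε_th = α·ΔT = (2.3 × 10⁻⁵) × 112 = 0.002576
(b) Fully constrained, the expansion is suppressed, so σ = -E·α·ΔT. Convert E = 70 GPa = 7 × 10¹⁰ Pa.
  σ = -(7 × 10¹⁰) × (2.3 × 10⁻⁵) × 112 = -1.803 × 10⁸ Pa = -180.3 MPa (compressive)
Final answer: (a) ε_th = 0.002576, (b) σ = -180.3 MPa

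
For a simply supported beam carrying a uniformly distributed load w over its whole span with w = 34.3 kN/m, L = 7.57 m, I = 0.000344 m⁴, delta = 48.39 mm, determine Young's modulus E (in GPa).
Model: a simply supported beam carrying a uniformly distributed load w over its whole span, so delta = (5·w·L^4) / (384·E·I).
Solve for E: E = (5·w·L^4) / (384·delta·I).
Convert to SI units:
  w = 34.3 kN/m = 34300 N/m
  delta = 48.39 mm = 0.04839 m
Substitute:
  E = (5 × 34300 × 7.57^4) / (384 × 0.04839 × 0.000344)
  E = 8.811 × 10¹⁰ Pa
Convert: E = 8.811 × 10¹⁰ Pa = 88.11 GPa
Final answer: E = 88.11 GPa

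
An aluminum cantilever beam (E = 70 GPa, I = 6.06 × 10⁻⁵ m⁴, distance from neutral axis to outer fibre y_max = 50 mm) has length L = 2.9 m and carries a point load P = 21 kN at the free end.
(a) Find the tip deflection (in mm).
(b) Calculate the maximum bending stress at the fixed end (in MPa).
(a) Tip deflection of a cantilever with an end point load: δ = P·L^3 / (3·E·I). Convert P = 21 kN = 21000 N, E = 70 GPa = 7 × 10¹⁰ Pa.
  δ = (21000 × 2.9^3) / (3 × (7 × 10¹⁰) × (6.06 × 10⁻⁵)) = 0.04025 m = 40.25 mm
(b) Maximum bending moment at the fixed end: M = P·L = 21000 × 2.9 = 60900 N·m. Convert y_max = 50 mm = 0.05 m.
  σ = M·y_max / I = (60900 × 0.05) / (6.06 × 10⁻⁵) = 5.025 × 10⁷ Pa = 50.25 MPa
Final answer: (a) δ = 40.25 mm, (b) σ = 50.25 MPa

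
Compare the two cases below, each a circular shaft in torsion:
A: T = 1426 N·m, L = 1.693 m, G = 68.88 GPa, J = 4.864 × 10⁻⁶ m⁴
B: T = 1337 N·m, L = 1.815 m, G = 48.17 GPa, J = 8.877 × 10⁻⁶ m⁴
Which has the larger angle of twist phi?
Model: a circular shaft in torsion, so phi = (T·L) / (G·J) (SI units).
  A: phi = (1426 × 1.693) / ((6.888 × 10¹⁰) × (4.864 × 10⁻⁶)) = 0.007206 rad = 0.4129°
  B: phi = (1337 × 1.815) / ((4.817 × 10¹⁰) × (8.877 × 10⁻⁶)) = 0.005675 rad = 0.3252°
0.4129° > 0.3252°, so A is larger.
Final answer: A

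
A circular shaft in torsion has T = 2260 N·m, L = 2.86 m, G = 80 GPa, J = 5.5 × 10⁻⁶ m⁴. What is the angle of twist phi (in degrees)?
Model: a circular shaft in torsion, so phi = (T·L) / (G·J).
Convert to SI units:
  G = 80 GPa = 8 × 10¹⁰ Pa
Substitute:
  phi = (2260 × 2.86) / ((8 × 10¹⁰) × (5.5 × 10⁻⁶))
  phi = 0.01469 rad
Convert to degrees: phi = 0.01469 × 180/π = 0.8417°
Final answer: phi = 0.8417°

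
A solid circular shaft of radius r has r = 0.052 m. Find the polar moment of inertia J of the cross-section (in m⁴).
Model: a solid circular shaft of radius r, so J = (π·r^4) / 2.
Substitute:
  J = (π × 0.052^4) / 2
  J = 1.149 × 10⁻⁵ m⁴
Final answer: J = 1.149 × 10⁻⁵ m⁴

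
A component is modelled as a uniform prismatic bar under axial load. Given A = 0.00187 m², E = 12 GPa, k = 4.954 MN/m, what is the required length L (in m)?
Model: a uniform prismatic bar under axial load, so k = (A·E) / L.
Solve for L: L = (A·E) / k.
Convert to SI units:
  E = 12 GPa = 1.2 × 10¹⁰ Pa
  k = 4.954 MN/m = 4.954 × 10⁶ N/m
Substitute:
  L = (0.00187 × (1.2 × 10¹⁰)) / (4.954 × 10⁶)
  L = 4.53 m
Final answer: L = 4.53 m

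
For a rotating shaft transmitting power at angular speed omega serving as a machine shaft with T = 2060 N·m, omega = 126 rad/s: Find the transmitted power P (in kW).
Model: a rotating shaft transmitting power at angular speed omega, so P = T·omega.
Substitute:
  P = 2060 × 126
  P = 259600 W
Convert: P = 259600 W = 259.6 kW
Final answer: P = 259.6 kW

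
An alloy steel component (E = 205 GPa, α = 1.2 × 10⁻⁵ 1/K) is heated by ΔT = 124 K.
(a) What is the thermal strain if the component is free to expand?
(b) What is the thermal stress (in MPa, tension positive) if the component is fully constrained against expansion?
(a) Free thermal strain ε_th = α·ΔT = (1.2 × 10⁻⁵) × 124 = 0.001488
(b) Fully constrained, the expansion is suppressed, so σ = -E·α·ΔT. Convert E = 205 GPa = 2.05 × 10¹¹ Pa.
  σ = -(2.05 × 10¹¹) × (1.2 × 10⁻⁵) × 124 = -3.05 × 10⁸ Pa = -305 MPa (compressive)
Final answer: (a) ε_th = 0.001488, (b) σ = -305 MPa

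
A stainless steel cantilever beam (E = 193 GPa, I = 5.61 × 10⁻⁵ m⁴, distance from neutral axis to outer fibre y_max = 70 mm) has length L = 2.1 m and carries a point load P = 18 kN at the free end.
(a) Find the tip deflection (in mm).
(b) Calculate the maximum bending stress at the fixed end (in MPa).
(a) Tip deflection of a cantilever with an end point load: δ = P·L^3 / (3·E·I). Convert P = 18 kN = 18000 N, E = 193 GPa = 1.93 × 10¹¹ Pa.
  δ = (18000 × 2.1^3) / (3 × (1.93 × 10¹¹) × (5.61 × 10⁻⁵)) = 0.005132 m = 5.132 mm
(b) Maximum bending moment at the fixed end: M = P·L = 18000 × 2.1 = 37800 N·m. Convert y_max = 70 mm = 0.07 m.
  σ = M·y_max / I = (37800 × 0.07) / (5.61 × 10⁻⁵) = 4.717 × 10⁷ Pa = 47.17 MPa
Final answer: (a) δ = 5.132 mm, (b) σ = 47.17 MPa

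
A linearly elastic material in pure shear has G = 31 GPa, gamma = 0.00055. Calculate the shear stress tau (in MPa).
Model: a linearly elastic material in pure shear, so tau = G·gamma.
Convert to SI units:
  G = 31 GPa = 3.1 × 10¹⁰ Pa
Substitute:
  tau = (3.1 × 10¹⁰) × 0.00055
  tau = 1.705 × 10⁷ Pa
Convert: tau = 1.705 × 10⁷ Pa = 17.05 MPa
Final answer: tau = 17.05 MPa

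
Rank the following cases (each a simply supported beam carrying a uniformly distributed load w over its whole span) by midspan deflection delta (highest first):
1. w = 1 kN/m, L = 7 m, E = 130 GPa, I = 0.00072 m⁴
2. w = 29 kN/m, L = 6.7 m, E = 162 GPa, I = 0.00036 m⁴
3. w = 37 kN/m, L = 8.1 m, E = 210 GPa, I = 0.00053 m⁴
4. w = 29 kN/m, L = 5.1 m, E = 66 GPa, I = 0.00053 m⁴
Model: a simply supported beam carrying a uniformly distributed load w over its whole span, so delta = (5·w·L^4) / (384·E·I) (SI units).
  Case 1: delta = (5 × 1000 × 7^4) / (384 × (1.3 × 10¹¹) × 0.00072) = 0.000334 m = 0.334 mm
  Case 2: delta = (5 × 29000 × 6.7^4) / (384 × (1.62 × 10¹¹) × 0.00036) = 0.01305 m = 13.05 mm
  Case 3: delta = (5 × 37000 × 8.1^4) / (384 × (2.1 × 10¹¹) × 0.00053) = 0.01863 m = 18.63 mm
  Case 4: delta = (5 × 29000 × 5.1^4) / (384 × (6.6 × 10¹⁰) × 0.00053) = 0.007303 m = 7.303 mm
Ordering: 18.63 mm (case 3) > 13.05 mm (case 2) > 7.303 mm (case 4) > 0.334 mm (case 1)
Final answer: 3, 2, 4, 1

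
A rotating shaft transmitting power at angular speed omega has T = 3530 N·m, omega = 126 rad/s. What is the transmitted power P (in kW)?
Model: a rotating shaft transmitting power at angular speed omega, so P = T·omega.
Substitute:
  P = 3530 × 126
  P = 444800 W
Convert: P = 444800 W = 444.8 kW
Final answer: P = 444.8 kW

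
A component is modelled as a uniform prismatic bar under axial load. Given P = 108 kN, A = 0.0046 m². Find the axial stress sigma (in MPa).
Model: a uniform prismatic bar under axial load, so sigma = P / A.
Convert to SI units:
  P = 108 kN = 108000 N
Substitute:
  sigma = 108000 / 0.0046
  sigma = 2.348 × 10⁷ Pa
Convert: sigma = 2.348 × 10⁷ Pa = 23.48 MPa
Final answer: sigma = 23.48 MPa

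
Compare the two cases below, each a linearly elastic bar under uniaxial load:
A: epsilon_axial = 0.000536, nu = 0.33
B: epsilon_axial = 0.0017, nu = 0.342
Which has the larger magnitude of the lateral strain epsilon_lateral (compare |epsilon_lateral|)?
Model: a linearly elastic bar under uniaxial load, so epsilon_lateral = -nu·epsilon_axial (SI units).
  A: epsilon_lateral = -(0.33 × 0.000536) = -0.0001769
  B: epsilon_lateral = -(0.342 × 0.0017) = -0.0005814
|epsilon_lateral|: A = 0.0001769, B = 0.0005814, so B is larger in magnitude.
Final answer: B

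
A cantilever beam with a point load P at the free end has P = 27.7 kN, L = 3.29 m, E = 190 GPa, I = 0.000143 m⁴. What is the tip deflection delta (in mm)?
Model: a cantilever beam with a point load P at the free end, so delta = (P·L^3) / (3·E·I).
Convert to SI units:
  P = 27.7 kN = 27700 N
  E = 190 GPa = 1.9 × 10¹¹ Pa
Substitute:
  delta = (27700 × 3.29^3) / (3 × (1.9 × 10¹¹) × 0.000143)
  delta = 0.0121 m
Convert: delta = 0.0121 m = 12.1 mm
Final answer: delta = 12.1 mm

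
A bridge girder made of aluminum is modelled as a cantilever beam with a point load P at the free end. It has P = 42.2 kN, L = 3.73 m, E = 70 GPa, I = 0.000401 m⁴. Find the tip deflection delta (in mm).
Model: a cantilever beam with a point load P at the free end, so delta = (P·L^3) / (3·E·I).
Convert to SI units:
  P = 42.2 kN = 42200 N
  E = 70 GPa = 7 × 10¹⁰ Pa
Substitute:
  delta = (42200 × 3.73^3) / (3 × (7 × 10¹⁰) × 0.000401)
  delta = 0.02601 m
Convert: delta = 0.02601 m = 26.01 mm
Final answer: delta = 26.01 mm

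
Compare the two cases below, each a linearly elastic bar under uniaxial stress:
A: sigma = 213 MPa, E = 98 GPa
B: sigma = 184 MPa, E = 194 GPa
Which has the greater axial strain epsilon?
Model: a linearly elastic bar under uniaxial stress, so epsilon = sigma / E (SI units).
  A: epsilon = (2.13 × 10⁸) / (9.8 × 10¹⁰) = 0.002173
  B: epsilon = (1.84 × 10⁸) / (1.94 × 10¹¹) = 0.0009485
0.002173 > 0.0009485, so A is larger.
Final answer: A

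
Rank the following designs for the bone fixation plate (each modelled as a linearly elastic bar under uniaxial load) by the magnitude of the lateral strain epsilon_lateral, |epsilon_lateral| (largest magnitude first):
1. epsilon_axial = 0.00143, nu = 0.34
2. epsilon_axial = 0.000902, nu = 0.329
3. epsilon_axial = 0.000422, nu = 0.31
Model: a linearly elastic bar under uniaxial load, so epsilon_lateral = -nu·epsilon_axial (SI units).
  Case 1: epsilon_lateral = -(0.34 × 0.00143) = -0.0004862
  Case 2: epsilon_lateral = -(0.329 × 0.000902) = -0.0002968
  Case 3: epsilon_lateral = -(0.31 × 0.000422) = -0.0001308
Ordering by |epsilon_lateral|: 0.0004862 (case 1) > 0.0002968 (case 2) > 0.0001308 (case 3)
Final answer: 1, 2, 3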